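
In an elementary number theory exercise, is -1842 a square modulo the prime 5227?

(-1842/5227)
  = (3385/5227)    [-1842 ≡ 3385 mod 5227]
  = (5227/3385)    [QR: 3385 ≡ 1 mod 4, sign kept]
  = (1842/3385)    [5227 ≡ 1842 mod 3385]
  = (921/3385)    [3385 ≡ 1 mod 8 ⇒ (2/3385) = +1]
  = (3385/921)    [QR: 921 ≡ 1 mod 4, sign kept]
  = (622/921)    [3385 ≡ 622 mod 921]
  = (311/921)    [921 ≡ 1 mod 8 ⇒ (2/921) = +1]
  = (921/311)    [QR: 921 ≡ 1 mod 4, sign kept]
  = (299/311)    [921 ≡ 299 mod 311]
  = -(311/299)    [QR: both ≡ 3 mod 4, sign flips]
  = -(12/299)    [311 ≡ 12 mod 299]
  = -(3/299)    [299 ≡ 3 mod 8 ⇒ (2/299)^2 = +1]
  = (299/3)    [QR: both ≡ 3 mod 4, sign flips]
  = (2/3)    [299 ≡ 2 mod 3]
  = -(1/3)    [3 ≡ 3 mod 8 ⇒ (2/3) = -1]
  = -1    [(1/3) = 1]
(-1842/5227) = -1, and 5227 is prime, so -1842 is not a quadratic residue mod 5227.

no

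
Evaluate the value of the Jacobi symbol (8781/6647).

Reduce the numerator: 8781 ≡ 2134 (mod 6647), so (8781/6647) = (2134/6647).
Factor out 2: 2134 = 2·1067. Since 6647 ≡ 7 (mod 8), (2/6647) = +1. Now have (1067/6647).
Both 1067 ≡ 3 and 6647 ≡ 3 (mod 4), so reciprocity gives (1067/6647) = -(6647/1067). Reduce: 6647 ≡ 245 (mod 1067). Now have -(245/1067).
245 ≡ 1 (mod 4), so quadratic reciprocity gives (245/1067) = (1067/245). Reduce: 1067 ≡ 87 (mod 245). Now have -(87/245).
245 ≡ 1 (mod 4), so quadratic reciprocity gives (87/245) = (245/87). Reduce: 245 ≡ 71 (mod 87). Now have -(71/87).
Both 71 ≡ 3 and 87 ≡ 3 (mod 4), so reciprocity gives (71/87) = -(87/71). Reduce: 87 ≡ 16 (mod 71). Now have (16/71).
Factor out 2: 16 = 2^4. Since 71 ≡ 7 (mod 8), (2/71) = +1, and (2/71)^4 = +1. Now have (1/71).
(1/71) = 1. Collecting the sign factors: 1.

1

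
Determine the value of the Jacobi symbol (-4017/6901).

0

(-4017/6901)
  = (2884/6901)    [-4017 ≡ 2884 mod 6901]
  = (721/6901)    [6901 ≡ 5 mod 8 ⇒ (2/6901)^2 = +1]
  = (6901/721)    [QR: 721 ≡ 1 mod 4, sign kept]
  = (412/721)    [6901 ≡ 412 mod 721]
  = (103/721)    [721 ≡ 1 mod 8 ⇒ (2/721)^2 = +1]
  = (721/103)    [QR: 721 ≡ 1 mod 4, sign kept]
  = (0/103)    [721 ≡ 0 mod 103]
  = 0    [numerator 0, gcd > 1]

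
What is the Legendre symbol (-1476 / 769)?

1

(-1476 / 769)
  = (62 / 769)    [-1476 ≡ 62 mod 769]
  = (31 / 769)    [769 ≡ 1 mod 8 ⇒ (2 / 769) = +1]
  = (769 / 31)    [QR: 769 ≡ 1 mod 4, sign kept]
  = (25 / 31)    [769 ≡ 25 mod 31]
  = (31 / 25)    [QR: 25 ≡ 1 mod 4, sign kept]
  = (6 / 25)    [31 ≡ 6 mod 25]
  = (3 / 25)    [25 ≡ 1 mod 8 ⇒ (2 / 25) = +1]
  = (25 / 3)    [QR: 25 ≡ 1 mod 4, sign kept]
  = (1 / 3)    [25 ≡ 1 mod 3]
  = 1    [(1 / 3) = 1]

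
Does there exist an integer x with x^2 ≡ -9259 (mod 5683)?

(-9259/5683)
  = (2107/5683)    [-9259 ≡ 2107 mod 5683]
  = -(5683/2107)    [QR: both ≡ 3 mod 4, sign flips]
  = -(1469/2107)    [5683 ≡ 1469 mod 2107]
  = -(2107/1469)    [QR: 1469 ≡ 1 mod 4, sign kept]
  = -(638/1469)    [2107 ≡ 638 mod 1469]
  = (319/1469)    [1469 ≡ 5 mod 8 ⇒ (2/1469) = -1]
  = (1469/319)    [QR: 1469 ≡ 1 mod 4, sign kept]
  = (193/319)    [1469 ≡ 193 mod 319]
  = (319/193)    [QR: 193 ≡ 1 mod 4, sign kept]
  = (126/193)    [319 ≡ 126 mod 193]
  = (63/193)    [193 ≡ 1 mod 8 ⇒ (2/193) = +1]
  = (193/63)    [QR: 193 ≡ 1 mod 4, sign kept]
  = (4/63)    [193 ≡ 4 mod 63]
  = (1/63)    [63 ≡ 7 mod 8 ⇒ (2/63)^2 = +1]
  = 1    [(1/63) = 1]
The Legendre symbol is 1, so x^2 ≡ -9259 (mod 5683) has solution.

yes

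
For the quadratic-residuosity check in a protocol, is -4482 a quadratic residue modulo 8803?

no

(-4482/8803)
  = -(4482/8803)    [8803 ≡ 3 mod 4 ⇒ (-1/8803) = -1]
  = (2241/8803)    [8803 ≡ 3 mod 8 ⇒ (2/8803) = -1]
  = (8803/2241)    [QR: 2241 ≡ 1 mod 4, sign kept]
  = (2080/2241)    [8803 ≡ 2080 mod 2241]
  = (65/2241)    [2241 ≡ 1 mod 8 ⇒ (2/2241)^5 = +1]
  = (2241/65)    [QR: 65 ≡ 1 mod 4, sign kept]
  = (31/65)    [2241 ≡ 31 mod 65]
  = (65/31)    [QR: 65 ≡ 1 mod 4, sign kept]
  = (3/31)    [65 ≡ 3 mod 31]
  = -(31/3)    [QR: both ≡ 3 mod 4, sign flips]
  = -(1/3)    [31 ≡ 1 mod 3]
  = -1    [(1/3) = 1]
(-4482/8803) = -1, and 8803 is prime, so -4482 is not a quadratic residue mod 8803.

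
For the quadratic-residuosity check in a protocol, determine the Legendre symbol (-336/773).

(-336/773)
  = (437/773)    [-336 ≡ 437 mod 773]
  = (773/437)    [QR: 437 ≡ 1 mod 4, sign kept]
  = (336/437)    [773 ≡ 336 mod 437]
  = (21/437)    [437 ≡ 5 mod 8 ⇒ (2/437)^4 = +1]
  = (437/21)    [QR: 21 ≡ 1 mod 4, sign kept]
  = (17/21)    [437 ≡ 17 mod 21]
  = (21/17)    [QR: 17 ≡ 1 mod 4, sign kept]
  = (4/17)    [21 ≡ 4 mod 17]
  = (1/17)    [17 ≡ 1 mod 8 ⇒ (2/17)^2 = +1]
  = 1    [(1/17) = 1]

1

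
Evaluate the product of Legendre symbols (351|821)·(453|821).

By multiplicativity, (351·453|821) = (351|821)·(453|821).
First factor (351|821):
821 ≡ 1 (mod 4), so quadratic reciprocity gives (351|821) = (821|351). Reduce: 821 ≡ 119 (mod 351). Now have (119|351).
Both 119 ≡ 3 and 351 ≡ 3 (mod 4), so reciprocity gives (119|351) = -(351|119). Reduce: 351 ≡ 113 (mod 119). Now have -(113|119).
113 ≡ 1 (mod 4), so quadratic reciprocity gives (113|119) = (119|113). Reduce: 119 ≡ 6 (mod 113). Now have -(6|113).
Factor out 2: 6 = 2·3. Since 113 ≡ 1 (mod 8), (2|113) = +1. Now have -(3|113).
113 ≡ 1 (mod 4), so quadratic reciprocity gives (3|113) = (113|3). Reduce: 113 ≡ 2 (mod 3). Now have -(2|3).
Factor out 2: 2 = 2. Since 3 ≡ 3 (mod 8), (2|3) = -1. Now have (1|3).
(1|3) = 1. Collecting the sign factors: 1.
Second factor (453|821):
453 ≡ 1 (mod 4), so quadratic reciprocity gives (453|821) = (821|453). Reduce: 821 ≡ 368 (mod 453). Now have (368|453).
Factor out 2: 368 = 2^4·23. Since 453 ≡ 5 (mod 8), (2|453) = -1, and (2|453)^4 = +1. Now have (23|453).
453 ≡ 1 (mod 4), so quadratic reciprocity gives (23|453) = (453|23). Reduce: 453 ≡ 16 (mod 23). Now have (16|23).
Factor out 2: 16 = 2^4. Since 23 ≡ 7 (mod 8), (2|23) = +1, and (2|23)^4 = +1. Now have (1|23).
(1|23) = 1. Collecting the sign factors: 1.
Product: (1)·(1) = 1.

1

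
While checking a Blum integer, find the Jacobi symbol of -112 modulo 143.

Reduce the numerator: -112 ≡ 31 (mod 143), so (-112|143) = (31|143).
Both 31 ≡ 3 and 143 ≡ 3 (mod 4), so reciprocity gives (31|143) = -(143|31). Reduce: 143 ≡ 19 (mod 31). Now have -(19|31).
Both 19 ≡ 3 and 31 ≡ 3 (mod 4), so reciprocity gives (19|31) = -(31|19). Reduce: 31 ≡ 12 (mod 19). Now have (12|19).
Factor out 2: 12 = 2^2·3. Since 19 ≡ 3 (mod 8), (2|19) = -1, and (2|19)^2 = +1. Now have (3|19).
Both 3 ≡ 3 and 19 ≡ 3 (mod 4), so reciprocity gives (3|19) = -(19|3). Reduce: 19 ≡ 1 (mod 3). Now have -(1|3).
(1|3) = 1. Collecting the sign factors: -1.

-1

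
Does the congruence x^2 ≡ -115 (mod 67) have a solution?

(-115|67)
  = (19|67)    [-115 ≡ 19 mod 67]
  = -(67|19)    [QR: both ≡ 3 mod 4, sign flips]
  = -(10|19)    [67 ≡ 10 mod 19]
  = (5|19)    [19 ≡ 3 mod 8 ⇒ (2|19) = -1]
  = (19|5)    [QR: 5 ≡ 1 mod 4, sign kept]
  = (4|5)    [19 ≡ 4 mod 5]
  = (1|5)    [5 ≡ 5 mod 8 ⇒ (2|5)^2 = +1]
  = 1    [(1|5) = 1]
The Legendre symbol is 1, so x^2 ≡ -115 (mod 67) has solution.

yes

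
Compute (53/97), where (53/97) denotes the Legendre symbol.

53 ≡ 1 (mod 4), so quadratic reciprocity gives (53/97) = (97/53). Reduce: 97 ≡ 44 (mod 53). Now have (44/53).
Factor out 2: 44 = 2^2·11. Since 53 ≡ 5 (mod 8), (2/53) = -1, and (2/53)^2 = +1. Now have (11/53).
53 ≡ 1 (mod 4), so quadratic reciprocity gives (11/53) = (53/11). Reduce: 53 ≡ 9 (mod 11). Now have (9/11).
9 ≡ 1 (mod 4), so quadratic reciprocity gives (9/11) = (11/9). Reduce: 11 ≡ 2 (mod 9). Now have (2/9).
Factor out 2: 2 = 2. Since 9 ≡ 1 (mod 8), (2/9) = +1. Now have (1/9).
(1/9) = 1. Collecting the sign factors: 1.

1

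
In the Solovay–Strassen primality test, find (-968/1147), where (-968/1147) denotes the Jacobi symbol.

1

Pull out -1: (-968/1147) = (-1/1147)·(968/1147). Since 1147 ≡ 3 (mod 4), (-1/1147) = -1. Now have -(968/1147).
Factor out 2: 968 = 2^3·121. Since 1147 ≡ 3 (mod 8), (2/1147) = -1, and (2/1147)^3 = -1. Now have (121/1147).
121 ≡ 1 (mod 4), so quadratic reciprocity gives (121/1147) = (1147/121). Reduce: 1147 ≡ 58 (mod 121). Now have (58/121).
Factor out 2: 58 = 2·29. Since 121 ≡ 1 (mod 8), (2/121) = +1. Now have (29/121).
29 ≡ 1 (mod 4), so quadratic reciprocity gives (29/121) = (121/29). Reduce: 121 ≡ 5 (mod 29). Now have (5/29).
5 ≡ 1 (mod 4), so quadratic reciprocity gives (5/29) = (29/5). Reduce: 29 ≡ 4 (mod 5). Now have (4/5).
Factor out 2: 4 = 2^2. Since 5 ≡ 5 (mod 8), (2/5) = -1, and (2/5)^2 = +1. Now have (1/5).
(1/5) = 1. Collecting the sign factors: 1.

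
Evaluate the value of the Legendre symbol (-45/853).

(-45/853)
  = (45/853)    [853 ≡ 1 mod 4 ⇒ (-1/853) = +1]
  = (853/45)    [QR: 45 ≡ 1 mod 4, sign kept]
  = (43/45)    [853 ≡ 43 mod 45]
  = (45/43)    [QR: 45 ≡ 1 mod 4, sign kept]
  = (2/43)    [45 ≡ 2 mod 43]
  = -(1/43)    [43 ≡ 3 mod 8 ⇒ (2/43) = -1]
  = -1    [(1/43) = 1]

-1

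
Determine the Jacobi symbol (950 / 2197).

Factor out 2: 950 = 2·475. Since 2197 ≡ 5 (mod 8), (2 / 2197) = -1. Now have -(475 / 2197).
2197 ≡ 1 (mod 4), so quadratic reciprocity gives (475 / 2197) = (2197 / 475). Reduce: 2197 ≡ 297 (mod 475). Now have -(297 / 475).
297 ≡ 1 (mod 4), so quadratic reciprocity gives (297 / 475) = (475 / 297). Reduce: 475 ≡ 178 (mod 297). Now have -(178 / 297).
Factor out 2: 178 = 2·89. Since 297 ≡ 1 (mod 8), (2 / 297) = +1. Now have -(89 / 297).
89 ≡ 1 (mod 4), so quadratic reciprocity gives (89 / 297) = (297 / 89). Reduce: 297 ≡ 30 (mod 89). Now have -(30 / 89).
Factor out 2: 30 = 2·15. Since 89 ≡ 1 (mod 8), (2 / 89) = +1. Now have -(15 / 89).
89 ≡ 1 (mod 4), so quadratic reciprocity gives (15 / 89) = (89 / 15). Reduce: 89 ≡ 14 (mod 15). Now have -(14 / 15).
Factor out 2: 14 = 2·7. Since 15 ≡ 7 (mod 8), (2 / 15) = +1. Now have -(7 / 15).
Both 7 ≡ 3 and 15 ≡ 3 (mod 4), so reciprocity gives (7 / 15) = -(15 / 7). Reduce: 15 ≡ 1 (mod 7). Now have (1 / 7).
(1 / 7) = 1. Collecting the sign factors: 1.

1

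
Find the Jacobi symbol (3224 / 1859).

(3224 / 1859)
  = (1365 / 1859)    [3224 ≡ 1365 mod 1859]
  = (1859 / 1365)    [QR: 1365 ≡ 1 mod 4, sign kept]
  = (494 / 1365)    [1859 ≡ 494 mod 1365]
  = -(247 / 1365)    [1365 ≡ 5 mod 8 ⇒ (2 / 1365) = -1]
  = -(1365 / 247)    [QR: 1365 ≡ 1 mod 4, sign kept]
  = -(130 / 247)    [1365 ≡ 130 mod 247]
  = -(65 / 247)    [247 ≡ 7 mod 8 ⇒ (2 / 247) = +1]
  = -(247 / 65)    [QR: 65 ≡ 1 mod 4, sign kept]
  = -(52 / 65)    [247 ≡ 52 mod 65]
  = -(13 / 65)    [65 ≡ 1 mod 8 ⇒ (2 / 65)^2 = +1]
  = -(65 / 13)    [QR: 13 ≡ 1 mod 4, sign kept]
  = -(0 / 13)    [65 ≡ 0 mod 13]
  = 0    [numerator 0, gcd > 1]

0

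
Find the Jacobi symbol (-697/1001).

-1

(-697/1001)
  = (697/1001)    [1001 ≡ 1 mod 4 ⇒ (-1/1001) = +1]
  = (1001/697)    [QR: 697 ≡ 1 mod 4, sign kept]
  = (304/697)    [1001 ≡ 304 mod 697]
  = (19/697)    [697 ≡ 1 mod 8 ⇒ (2/697)^4 = +1]
  = (697/19)    [QR: 697 ≡ 1 mod 4, sign kept]
  = (13/19)    [697 ≡ 13 mod 19]
  = (19/13)    [QR: 13 ≡ 1 mod 4, sign kept]
  = (6/13)    [19 ≡ 6 mod 13]
  = -(3/13)    [13 ≡ 5 mod 8 ⇒ (2/13) = -1]
  = -(13/3)    [QR: 13 ≡ 1 mod 4, sign kept]
  = -(1/3)    [13 ≡ 1 mod 3]
  = -1    [(1/3) = 1]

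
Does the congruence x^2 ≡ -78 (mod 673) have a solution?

yes

(-78|673)
  = (595|673)    [-78 ≡ 595 mod 673]
  = (673|595)    [QR: 673 ≡ 1 mod 4, sign kept]
  = (78|595)    [673 ≡ 78 mod 595]
  = -(39|595)    [595 ≡ 3 mod 8 ⇒ (2|595) = -1]
  = (595|39)    [QR: both ≡ 3 mod 4, sign flips]
  = (10|39)    [595 ≡ 10 mod 39]
  = (5|39)    [39 ≡ 7 mod 8 ⇒ (2|39) = +1]
  = (39|5)    [QR: 5 ≡ 1 mod 4, sign kept]
  = (4|5)    [39 ≡ 4 mod 5]
  = (1|5)    [5 ≡ 5 mod 8 ⇒ (2|5)^2 = +1]
  = 1    [(1|5) = 1]
(-78|673) = 1, and 673 is prime, so -78 is a quadratic residue mod 673.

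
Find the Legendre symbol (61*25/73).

By multiplicativity, (61·25/73) = (61/73)·(25/73).
First factor (61/73):
(61/73)
  = (73/61)    [QR: 61 ≡ 1 mod 4, sign kept]
  = (12/61)    [73 ≡ 12 mod 61]
  = (3/61)    [61 ≡ 5 mod 8 ⇒ (2/61)^2 = +1]
  = (61/3)    [QR: 61 ≡ 1 mod 4, sign kept]
  = (1/3)    [61 ≡ 1 mod 3]
  = 1    [(1/3) = 1]
Second factor (25/73):
(25/73)
  = (73/25)    [QR: 25 ≡ 1 mod 4, sign kept]
  = (23/25)    [73 ≡ 23 mod 25]
  = (25/23)    [QR: 25 ≡ 1 mod 4, sign kept]
  = (2/23)    [25 ≡ 2 mod 23]
  = (1/23)    [23 ≡ 7 mod 8 ⇒ (2/23) = +1]
  = 1    [(1/23) = 1]
Product: (1)·(1) = 1.

1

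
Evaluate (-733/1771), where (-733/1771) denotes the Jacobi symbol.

1

Pull out -1: (-733/1771) = (-1/1771)·(733/1771). Since 1771 ≡ 3 (mod 4), (-1/1771) = -1. Now have -(733/1771).
733 ≡ 1 (mod 4), so quadratic reciprocity gives (733/1771) = (1771/733). Reduce: 1771 ≡ 305 (mod 733). Now have -(305/733).
305 ≡ 1 (mod 4), so quadratic reciprocity gives (305/733) = (733/305). Reduce: 733 ≡ 123 (mod 305). Now have -(123/305).
305 ≡ 1 (mod 4), so quadratic reciprocity gives (123/305) = (305/123). Reduce: 305 ≡ 59 (mod 123). Now have -(59/123).
Both 59 ≡ 3 and 123 ≡ 3 (mod 4), so reciprocity gives (59/123) = -(123/59). Reduce: 123 ≡ 5 (mod 59). Now have (5/59).
5 ≡ 1 (mod 4), so quadratic reciprocity gives (5/59) = (59/5). Reduce: 59 ≡ 4 (mod 5). Now have (4/5).
Factor out 2: 4 = 2^2. Since 5 ≡ 5 (mod 8), (2/5) = -1, and (2/5)^2 = +1. Now have (1/5).
(1/5) = 1. Collecting the sign factors: 1.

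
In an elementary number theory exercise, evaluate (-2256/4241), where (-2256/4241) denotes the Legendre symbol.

1

(-2256/4241)
  = (1985/4241)    [-2256 ≡ 1985 mod 4241]
  = (4241/1985)    [QR: 1985 ≡ 1 mod 4, sign kept]
  = (271/1985)    [4241 ≡ 271 mod 1985]
  = (1985/271)    [QR: 1985 ≡ 1 mod 4, sign kept]
  = (88/271)    [1985 ≡ 88 mod 271]
  = (11/271)    [271 ≡ 7 mod 8 ⇒ (2/271)^3 = +1]
  = -(271/11)    [QR: both ≡ 3 mod 4, sign flips]
  = -(7/11)    [271 ≡ 7 mod 11]
  = (11/7)    [QR: both ≡ 3 mod 4, sign flips]
  = (4/7)    [11 ≡ 4 mod 7]
  = (1/7)    [7 ≡ 7 mod 8 ⇒ (2/7)^2 = +1]
  = 1    [(1/7) = 1]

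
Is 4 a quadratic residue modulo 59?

yes

(4/59)
  = (1/59)    [59 ≡ 3 mod 8 ⇒ (2/59)^2 = +1]
  = 1    [(1/59) = 1]
(4/59) = 1, and 59 is prime, so 4 is a quadratic residue mod 59.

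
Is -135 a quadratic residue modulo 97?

(-135/97)
  = (135/97)    [97 ≡ 1 mod 4 ⇒ (-1/97) = +1]
  = (38/97)    [135 ≡ 38 mod 97]
  = (19/97)    [97 ≡ 1 mod 8 ⇒ (2/97) = +1]
  = (97/19)    [QR: 97 ≡ 1 mod 4, sign kept]
  = (2/19)    [97 ≡ 2 mod 19]
  = -(1/19)    [19 ≡ 3 mod 8 ⇒ (2/19) = -1]
  = -1    [(1/19) = 1]
The Legendre symbol is -1, so x^2 ≡ -135 (mod 97) has no solution.

no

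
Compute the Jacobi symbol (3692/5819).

-1

(3692/5819)
  = (923/5819)    [5819 ≡ 3 mod 8 ⇒ (2/5819)^2 = +1]
  = -(5819/923)    [QR: both ≡ 3 mod 4, sign flips]
  = -(281/923)    [5819 ≡ 281 mod 923]
  = -(923/281)    [QR: 281 ≡ 1 mod 4, sign kept]
  = -(80/281)    [923 ≡ 80 mod 281]
  = -(5/281)    [281 ≡ 1 mod 8 ⇒ (2/281)^4 = +1]
  = -(281/5)    [QR: 5 ≡ 1 mod 4, sign kept]
  = -(1/5)    [281 ≡ 1 mod 5]
  = -1    [(1/5) = 1]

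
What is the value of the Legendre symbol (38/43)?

1

Factor out 2: 38 = 2·19. Since 43 ≡ 3 (mod 8), (2/43) = -1. Now have -(19/43).
Both 19 ≡ 3 and 43 ≡ 3 (mod 4), so reciprocity gives (19/43) = -(43/19). Reduce: 43 ≡ 5 (mod 19). Now have (5/19).
5 ≡ 1 (mod 4), so quadratic reciprocity gives (5/19) = (19/5). Reduce: 19 ≡ 4 (mod 5). Now have (4/5).
Factor out 2: 4 = 2^2. Since 5 ≡ 5 (mod 8), (2/5) = -1, and (2/5)^2 = +1. Now have (1/5).
(1/5) = 1. Collecting the sign factors: 1.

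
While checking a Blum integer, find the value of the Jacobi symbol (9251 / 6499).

-1

(9251 / 6499)
  = (2752 / 6499)    [9251 ≡ 2752 mod 6499]
  = (43 / 6499)    [6499 ≡ 3 mod 8 ⇒ (2 / 6499)^6 = +1]
  = -(6499 / 43)    [QR: both ≡ 3 mod 4, sign flips]
  = -(6 / 43)    [6499 ≡ 6 mod 43]
  = (3 / 43)    [43 ≡ 3 mod 8 ⇒ (2 / 43) = -1]
  = -(43 / 3)    [QR: both ≡ 3 mod 4, sign flips]
  = -(1 / 3)    [43 ≡ 1 mod 3]
  = -1    [(1 / 3) = 1]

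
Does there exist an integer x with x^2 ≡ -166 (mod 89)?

(-166|89)
  = (12|89)    [-166 ≡ 12 mod 89]
  = (3|89)    [89 ≡ 1 mod 8 ⇒ (2|89)^2 = +1]
  = (89|3)    [QR: 89 ≡ 1 mod 4, sign kept]
  = (2|3)    [89 ≡ 2 mod 3]
  = -(1|3)    [3 ≡ 3 mod 8 ⇒ (2|3) = -1]
  = -1    [(1|3) = 1]
(-166|89) = -1, and 89 is prime, so -166 is not a quadratic residue mod 89.

no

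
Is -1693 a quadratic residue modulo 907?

Reduce the numerator: -1693 ≡ 121 (mod 907), so (-1693|907) = (121|907).
121 ≡ 1 (mod 4), so quadratic reciprocity gives (121|907) = (907|121). Reduce: 907 ≡ 60 (mod 121). Now have (60|121).
Factor out 2: 60 = 2^2·15. Since 121 ≡ 1 (mod 8), (2|121) = +1, and (2|121)^2 = +1. Now have (15|121).
121 ≡ 1 (mod 4), so quadratic reciprocity gives (15|121) = (121|15). Reduce: 121 ≡ 1 (mod 15). Now have (1|15).
(1|15) = 1. Collecting the sign factors: 1.
The Legendre symbol is 1, so x^2 ≡ -1693 (mod 907) has solution.

yes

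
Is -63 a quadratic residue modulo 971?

no

(-63/971)
  = (908/971)    [-63 ≡ 908 mod 971]
  = (227/971)    [971 ≡ 3 mod 8 ⇒ (2/971)^2 = +1]
  = -(971/227)    [QR: both ≡ 3 mod 4, sign flips]
  = -(63/227)    [971 ≡ 63 mod 227]
  = (227/63)    [QR: both ≡ 3 mod 4, sign flips]
  = (38/63)    [227 ≡ 38 mod 63]
  = (19/63)    [63 ≡ 7 mod 8 ⇒ (2/63) = +1]
  = -(63/19)    [QR: both ≡ 3 mod 4, sign flips]
  = -(6/19)    [63 ≡ 6 mod 19]
  = (3/19)    [19 ≡ 3 mod 8 ⇒ (2/19) = -1]
  = -(19/3)    [QR: both ≡ 3 mod 4, sign flips]
  = -(1/3)    [19 ≡ 1 mod 3]
  = -1    [(1/3) = 1]
The Legendre symbol is -1, so x^2 ≡ -63 (mod 971) has no solution.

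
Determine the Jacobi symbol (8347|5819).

Reduce the numerator: 8347 ≡ 2528 (mod 5819), so (8347|5819) = (2528|5819).
Factor out 2: 2528 = 2^5·79. Since 5819 ≡ 3 (mod 8), (2|5819) = -1, and (2|5819)^5 = -1. Now have -(79|5819).
Both 79 ≡ 3 and 5819 ≡ 3 (mod 4), so reciprocity gives (79|5819) = -(5819|79). Reduce: 5819 ≡ 52 (mod 79). Now have (52|79).
Factor out 2: 52 = 2^2·13. Since 79 ≡ 7 (mod 8), (2|79) = +1, and (2|79)^2 = +1. Now have (13|79).
13 ≡ 1 (mod 4), so quadratic reciprocity gives (13|79) = (79|13). Reduce: 79 ≡ 1 (mod 13). Now have (1|13).
(1|13) = 1. Collecting the sign factors: 1.

1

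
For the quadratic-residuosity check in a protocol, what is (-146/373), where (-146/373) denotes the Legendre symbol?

-1

(-146/373)
  = (227/373)    [-146 ≡ 227 mod 373]
  = (373/227)    [QR: 373 ≡ 1 mod 4, sign kept]
  = (146/227)    [373 ≡ 146 mod 227]
  = -(73/227)    [227 ≡ 3 mod 8 ⇒ (2/227) = -1]
  = -(227/73)    [QR: 73 ≡ 1 mod 4, sign kept]
  = -(8/73)    [227 ≡ 8 mod 73]
  = -(1/73)    [73 ≡ 1 mod 8 ⇒ (2/73)^3 = +1]
  = -1    [(1/73) = 1]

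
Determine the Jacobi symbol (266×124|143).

By multiplicativity, (266·124|143) = (266|143)·(124|143).
First factor (266|143):
(266|143)
  = (123|143)    [266 ≡ 123 mod 143]
  = -(143|123)    [QR: both ≡ 3 mod 4, sign flips]
  = -(20|123)    [143 ≡ 20 mod 123]
  = -(5|123)    [123 ≡ 3 mod 8 ⇒ (2|123)^2 = +1]
  = -(123|5)    [QR: 5 ≡ 1 mod 4, sign kept]
  = -(3|5)    [123 ≡ 3 mod 5]
  = -(5|3)    [QR: 5 ≡ 1 mod 4, sign kept]
  = -(2|3)    [5 ≡ 2 mod 3]
  = (1|3)    [3 ≡ 3 mod 8 ⇒ (2|3) = -1]
  = 1    [(1|3) = 1]
Second factor (124|143):
(124|143)
  = (31|143)    [143 ≡ 7 mod 8 ⇒ (2|143)^2 = +1]
  = -(143|31)    [QR: both ≡ 3 mod 4, sign flips]
  = -(19|31)    [143 ≡ 19 mod 31]
  = (31|19)    [QR: both ≡ 3 mod 4, sign flips]
  = (12|19)    [31 ≡ 12 mod 19]
  = (3|19)    [19 ≡ 3 mod 8 ⇒ (2|19)^2 = +1]
  = -(19|3)    [QR: both ≡ 3 mod 4, sign flips]
  = -(1|3)    [19 ≡ 1 mod 3]
  = -1    [(1|3) = 1]
Product: (1)·(-1) = -1.

-1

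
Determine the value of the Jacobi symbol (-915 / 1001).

(-915 / 1001)
  = (86 / 1001)    [-915 ≡ 86 mod 1001]
  = (43 / 1001)    [1001 ≡ 1 mod 8 ⇒ (2 / 1001) = +1]
  = (1001 / 43)    [QR: 1001 ≡ 1 mod 4, sign kept]
  = (12 / 43)    [1001 ≡ 12 mod 43]
  = (3 / 43)    [43 ≡ 3 mod 8 ⇒ (2 / 43)^2 = +1]
  = -(43 / 3)    [QR: both ≡ 3 mod 4, sign flips]
  = -(1 / 3)    [43 ≡ 1 mod 3]
  = -1    [(1 / 3) = 1]

-1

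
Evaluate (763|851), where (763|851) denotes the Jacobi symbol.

-1

Both 763 ≡ 3 and 851 ≡ 3 (mod 4), so reciprocity gives (763|851) = -(851|763). Reduce: 851 ≡ 88 (mod 763). Now have -(88|763).
Factor out 2: 88 = 2^3·11. Since 763 ≡ 3 (mod 8), (2|763) = -1, and (2|763)^3 = -1. Now have (11|763).
Both 11 ≡ 3 and 763 ≡ 3 (mod 4), so reciprocity gives (11|763) = -(763|11). Reduce: 763 ≡ 4 (mod 11). Now have -(4|11).
Factor out 2: 4 = 2^2. Since 11 ≡ 3 (mod 8), (2|11) = -1, and (2|11)^2 = +1. Now have -(1|11).
(1|11) = 1. Collecting the sign factors: -1.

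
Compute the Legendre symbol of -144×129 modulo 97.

By multiplicativity, (-144·129 / 97) = (-144 / 97)·(129 / 97).
First factor (-144 / 97):
Pull out -1: (-144 / 97) = (-1 / 97)·(144 / 97). Since 97 ≡ 1 (mod 4), (-1 / 97) = +1. Now have (144 / 97).
Reduce the numerator: 144 ≡ 47 (mod 97), so (144 / 97) = (47 / 97).
97 ≡ 1 (mod 4), so quadratic reciprocity gives (47 / 97) = (97 / 47). Reduce: 97 ≡ 3 (mod 47). Now have (3 / 47).
Both 3 ≡ 3 and 47 ≡ 3 (mod 4), so reciprocity gives (3 / 47) = -(47 / 3). Reduce: 47 ≡ 2 (mod 3). Now have -(2 / 3).
Factor out 2: 2 = 2. Since 3 ≡ 3 (mod 8), (2 / 3) = -1. Now have (1 / 3).
(1 / 3) = 1. Collecting the sign factors: 1.
Second factor (129 / 97):
Reduce the numerator: 129 ≡ 32 (mod 97), so (129 / 97) = (32 / 97).
Factor out 2: 32 = 2^5. Since 97 ≡ 1 (mod 8), (2 / 97) = +1, and (2 / 97)^5 = +1. Now have (1 / 97).
(1 / 97) = 1. Collecting the sign factors: 1.
Product: (1)·(1) = 1.

1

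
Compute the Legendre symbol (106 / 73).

-1

(106 / 73)
  = (33 / 73)    [106 ≡ 33 mod 73]
  = (73 / 33)    [QR: 33 ≡ 1 mod 4, sign kept]
  = (7 / 33)    [73 ≡ 7 mod 33]
  = (33 / 7)    [QR: 33 ≡ 1 mod 4, sign kept]
  = (5 / 7)    [33 ≡ 5 mod 7]
  = (7 / 5)    [QR: 5 ≡ 1 mod 4, sign kept]
  = (2 / 5)    [7 ≡ 2 mod 5]
  = -(1 / 5)    [5 ≡ 5 mod 8 ⇒ (2 / 5) = -1]
  = -1    [(1 / 5) = 1]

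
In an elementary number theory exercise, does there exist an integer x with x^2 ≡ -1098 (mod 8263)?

yes

Pull out -1: (-1098/8263) = (-1/8263)·(1098/8263). Since 8263 ≡ 3 (mod 4), (-1/8263) = -1. Now have -(1098/8263).
Factor out 2: 1098 = 2·549. Since 8263 ≡ 7 (mod 8), (2/8263) = +1. Now have -(549/8263).
549 ≡ 1 (mod 4), so quadratic reciprocity gives (549/8263) = (8263/549). Reduce: 8263 ≡ 28 (mod 549). Now have -(28/549).
Factor out 2: 28 = 2^2·7. Since 549 ≡ 5 (mod 8), (2/549) = -1, and (2/549)^2 = +1. Now have -(7/549).
549 ≡ 1 (mod 4), so quadratic reciprocity gives (7/549) = (549/7). Reduce: 549 ≡ 3 (mod 7). Now have -(3/7).
Both 3 ≡ 3 and 7 ≡ 3 (mod 4), so reciprocity gives (3/7) = -(7/3). Reduce: 7 ≡ 1 (mod 3). Now have (1/3).
(1/3) = 1. Collecting the sign factors: 1.
(-1098/8263) = 1, and 8263 is prime, so -1098 is a quadratic residue mod 8263.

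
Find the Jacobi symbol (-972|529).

Pull out -1: (-972|529) = (-1|529)·(972|529). Since 529 ≡ 1 (mod 4), (-1|529) = +1. Now have (972|529).
Reduce the numerator: 972 ≡ 443 (mod 529), so (972|529) = (443|529).
529 ≡ 1 (mod 4), so quadratic reciprocity gives (443|529) = (529|443). Reduce: 529 ≡ 86 (mod 443). Now have (86|443).
Factor out 2: 86 = 2·43. Since 443 ≡ 3 (mod 8), (2|443) = -1. Now have -(43|443).
Both 43 ≡ 3 and 443 ≡ 3 (mod 4), so reciprocity gives (43|443) = -(443|43). Reduce: 443 ≡ 13 (mod 43). Now have (13|43).
13 ≡ 1 (mod 4), so quadratic reciprocity gives (13|43) = (43|13). Reduce: 43 ≡ 4 (mod 13). Now have (4|13).
Factor out 2: 4 = 2^2. Since 13 ≡ 5 (mod 8), (2|13) = -1, and (2|13)^2 = +1. Now have (1|13).
(1|13) = 1. Collecting the sign factors: 1.

1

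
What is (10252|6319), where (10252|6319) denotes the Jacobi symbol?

(10252|6319)
  = (3933|6319)    [10252 ≡ 3933 mod 6319]
  = (6319|3933)    [QR: 3933 ≡ 1 mod 4, sign kept]
  = (2386|3933)    [6319 ≡ 2386 mod 3933]
  = -(1193|3933)    [3933 ≡ 5 mod 8 ⇒ (2|3933) = -1]
  = -(3933|1193)    [QR: 1193 ≡ 1 mod 4, sign kept]
  = -(354|1193)    [3933 ≡ 354 mod 1193]
  = -(177|1193)    [1193 ≡ 1 mod 8 ⇒ (2|1193) = +1]
  = -(1193|177)    [QR: 177 ≡ 1 mod 4, sign kept]
  = -(131|177)    [1193 ≡ 131 mod 177]
  = -(177|131)    [QR: 177 ≡ 1 mod 4, sign kept]
  = -(46|131)    [177 ≡ 46 mod 131]
  = (23|131)    [131 ≡ 3 mod 8 ⇒ (2|131) = -1]
  = -(131|23)    [QR: both ≡ 3 mod 4, sign flips]
  = -(16|23)    [131 ≡ 16 mod 23]
  = -(1|23)    [23 ≡ 7 mod 8 ⇒ (2|23)^4 = +1]
  = -1    [(1|23) = 1]

-1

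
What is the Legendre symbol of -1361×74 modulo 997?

By multiplicativity, (-1361·74/997) = (-1361/997)·(74/997).
First factor (-1361/997):
(-1361/997)
  = (1361/997)    [997 ≡ 1 mod 4 ⇒ (-1/997) = +1]
  = (364/997)    [1361 ≡ 364 mod 997]
  = (91/997)    [997 ≡ 5 mod 8 ⇒ (2/997)^2 = +1]
  = (997/91)    [QR: 997 ≡ 1 mod 4, sign kept]
  = (87/91)    [997 ≡ 87 mod 91]
  = -(91/87)    [QR: both ≡ 3 mod 4, sign flips]
  = -(4/87)    [91 ≡ 4 mod 87]
  = -(1/87)    [87 ≡ 7 mod 8 ⇒ (2/87)^2 = +1]
  = -1    [(1/87) = 1]
Second factor (74/997):
(74/997)
  = -(37/997)    [997 ≡ 5 mod 8 ⇒ (2/997) = -1]
  = -(997/37)    [QR: 37 ≡ 1 mod 4, sign kept]
  = -(35/37)    [997 ≡ 35 mod 37]
  = -(37/35)    [QR: 37 ≡ 1 mod 4, sign kept]
  = -(2/35)    [37 ≡ 2 mod 35]
  = (1/35)    [35 ≡ 3 mod 8 ⇒ (2/35) = -1]
  = 1    [(1/35) = 1]
Product: (-1)·(1) = -1.

-1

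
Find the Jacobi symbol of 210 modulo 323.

Factor out 2: 210 = 2·105. Since 323 ≡ 3 (mod 8), (2/323) = -1. Now have -(105/323).
105 ≡ 1 (mod 4), so quadratic reciprocity gives (105/323) = (323/105). Reduce: 323 ≡ 8 (mod 105). Now have -(8/105).
Factor out 2: 8 = 2^3. Since 105 ≡ 1 (mod 8), (2/105) = +1, and (2/105)^3 = +1. Now have -(1/105).
(1/105) = 1. Collecting the sign factors: -1.

-1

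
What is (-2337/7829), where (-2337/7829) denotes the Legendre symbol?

-1

(-2337/7829)
  = (5492/7829)    [-2337 ≡ 5492 mod 7829]
  = (1373/7829)    [7829 ≡ 5 mod 8 ⇒ (2/7829)^2 = +1]
  = (7829/1373)    [QR: 1373 ≡ 1 mod 4, sign kept]
  = (964/1373)    [7829 ≡ 964 mod 1373]
  = (241/1373)    [1373 ≡ 5 mod 8 ⇒ (2/1373)^2 = +1]
  = (1373/241)    [QR: 241 ≡ 1 mod 4, sign kept]
  = (168/241)    [1373 ≡ 168 mod 241]
  = (21/241)    [241 ≡ 1 mod 8 ⇒ (2/241)^3 = +1]
  = (241/21)    [QR: 21 ≡ 1 mod 4, sign kept]
  = (10/21)    [241 ≡ 10 mod 21]
  = -(5/21)    [21 ≡ 5 mod 8 ⇒ (2/21) = -1]
  = -(21/5)    [QR: 5 ≡ 1 mod 4, sign kept]
  = -(1/5)    [21 ≡ 1 mod 5]
  = -1    [(1/5) = 1]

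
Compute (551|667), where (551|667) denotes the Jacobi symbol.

0

(551|667)
  = -(667|551)    [QR: both ≡ 3 mod 4, sign flips]
  = -(116|551)    [667 ≡ 116 mod 551]
  = -(29|551)    [551 ≡ 7 mod 8 ⇒ (2|551)^2 = +1]
  = -(551|29)    [QR: 29 ≡ 1 mod 4, sign kept]
  = -(0|29)    [551 ≡ 0 mod 29]
  = 0    [numerator 0, gcd > 1]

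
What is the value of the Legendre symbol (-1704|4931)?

Reduce the numerator: -1704 ≡ 3227 (mod 4931), so (-1704|4931) = (3227|4931).
Both 3227 ≡ 3 and 4931 ≡ 3 (mod 4), so reciprocity gives (3227|4931) = -(4931|3227). Reduce: 4931 ≡ 1704 (mod 3227). Now have -(1704|3227).
Factor out 2: 1704 = 2^3·213. Since 3227 ≡ 3 (mod 8), (2|3227) = -1, and (2|3227)^3 = -1. Now have (213|3227).
213 ≡ 1 (mod 4), so quadratic reciprocity gives (213|3227) = (3227|213). Reduce: 3227 ≡ 32 (mod 213). Now have (32|213).
Factor out 2: 32 = 2^5. Since 213 ≡ 5 (mod 8), (2|213) = -1, and (2|213)^5 = -1. Now have -(1|213).
(1|213) = 1. Collecting the sign factors: -1.

-1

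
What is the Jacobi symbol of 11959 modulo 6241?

(11959 / 6241)
  = (5718 / 6241)    [11959 ≡ 5718 mod 6241]
  = (2859 / 6241)    [6241 ≡ 1 mod 8 ⇒ (2 / 6241) = +1]
  = (6241 / 2859)    [QR: 6241 ≡ 1 mod 4, sign kept]
  = (523 / 2859)    [6241 ≡ 523 mod 2859]
  = -(2859 / 523)    [QR: both ≡ 3 mod 4, sign flips]
  = -(244 / 523)    [2859 ≡ 244 mod 523]
  = -(61 / 523)    [523 ≡ 3 mod 8 ⇒ (2 / 523)^2 = +1]
  = -(523 / 61)    [QR: 61 ≡ 1 mod 4, sign kept]
  = -(35 / 61)    [523 ≡ 35 mod 61]
  = -(61 / 35)    [QR: 61 ≡ 1 mod 4, sign kept]
  = -(26 / 35)    [61 ≡ 26 mod 35]
  = (13 / 35)    [35 ≡ 3 mod 8 ⇒ (2 / 35) = -1]
  = (35 / 13)    [QR: 13 ≡ 1 mod 4, sign kept]
  = (9 / 13)    [35 ≡ 9 mod 13]
  = (13 / 9)    [QR: 9 ≡ 1 mod 4, sign kept]
  = (4 / 9)    [13 ≡ 4 mod 9]
  = (1 / 9)    [9 ≡ 1 mod 8 ⇒ (2 / 9)^2 = +1]
  = 1    [(1 / 9) = 1]

1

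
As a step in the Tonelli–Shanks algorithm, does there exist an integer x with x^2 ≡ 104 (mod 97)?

(104/97)
  = (7/97)    [104 ≡ 7 mod 97]
  = (97/7)    [QR: 97 ≡ 1 mod 4, sign kept]
  = (6/7)    [97 ≡ 6 mod 7]
  = (3/7)    [7 ≡ 7 mod 8 ⇒ (2/7) = +1]
  = -(7/3)    [QR: both ≡ 3 mod 4, sign flips]
  = -(1/3)    [7 ≡ 1 mod 3]
  = -1    [(1/3) = 1]
The Legendre symbol is -1, so x^2 ≡ 104 (mod 97) has no solution.

no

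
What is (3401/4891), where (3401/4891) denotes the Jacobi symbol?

3401 ≡ 1 (mod 4), so quadratic reciprocity gives (3401/4891) = (4891/3401). Reduce: 4891 ≡ 1490 (mod 3401). Now have (1490/3401).
Factor out 2: 1490 = 2·745. Since 3401 ≡ 1 (mod 8), (2/3401) = +1. Now have (745/3401).
745 ≡ 1 (mod 4), so quadratic reciprocity gives (745/3401) = (3401/745). Reduce: 3401 ≡ 421 (mod 745). Now have (421/745).
421 ≡ 1 (mod 4), so quadratic reciprocity gives (421/745) = (745/421). Reduce: 745 ≡ 324 (mod 421). Now have (324/421).
Factor out 2: 324 = 2^2·81. Since 421 ≡ 5 (mod 8), (2/421) = -1, and (2/421)^2 = +1. Now have (81/421).
81 ≡ 1 (mod 4), so quadratic reciprocity gives (81/421) = (421/81). Reduce: 421 ≡ 16 (mod 81). Now have (16/81).
Factor out 2: 16 = 2^4. Since 81 ≡ 1 (mod 8), (2/81) = +1, and (2/81)^4 = +1. Now have (1/81).
(1/81) = 1. Collecting the sign factors: 1.

1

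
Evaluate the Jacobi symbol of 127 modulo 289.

289 ≡ 1 (mod 4), so quadratic reciprocity gives (127 / 289) = (289 / 127). Reduce: 289 ≡ 35 (mod 127). Now have (35 / 127).
Both 35 ≡ 3 and 127 ≡ 3 (mod 4), so reciprocity gives (35 / 127) = -(127 / 35). Reduce: 127 ≡ 22 (mod 35). Now have -(22 / 35).
Factor out 2: 22 = 2·11. Since 35 ≡ 3 (mod 8), (2 / 35) = -1. Now have (11 / 35).
Both 11 ≡ 3 and 35 ≡ 3 (mod 4), so reciprocity gives (11 / 35) = -(35 / 11). Reduce: 35 ≡ 2 (mod 11). Now have -(2 / 11).
Factor out 2: 2 = 2. Since 11 ≡ 3 (mod 8), (2 / 11) = -1. Now have (1 / 11).
(1 / 11) = 1. Collecting the sign factors: 1.

1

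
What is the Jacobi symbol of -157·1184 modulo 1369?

0

By multiplicativity, (-157·1184/1369) = (-157/1369)·(1184/1369).
First factor (-157/1369):
(-157/1369)
  = (157/1369)    [1369 ≡ 1 mod 4 ⇒ (-1/1369) = +1]
  = (1369/157)    [QR: 157 ≡ 1 mod 4, sign kept]
  = (113/157)    [1369 ≡ 113 mod 157]
  = (157/113)    [QR: 113 ≡ 1 mod 4, sign kept]
  = (44/113)    [157 ≡ 44 mod 113]
  = (11/113)    [113 ≡ 1 mod 8 ⇒ (2/113)^2 = +1]
  = (113/11)    [QR: 113 ≡ 1 mod 4, sign kept]
  = (3/11)    [113 ≡ 3 mod 11]
  = -(11/3)    [QR: both ≡ 3 mod 4, sign flips]
  = -(2/3)    [11 ≡ 2 mod 3]
  = (1/3)    [3 ≡ 3 mod 8 ⇒ (2/3) = -1]
  = 1    [(1/3) = 1]
Second factor (1184/1369):
(1184/1369)
  = (37/1369)    [1369 ≡ 1 mod 8 ⇒ (2/1369)^5 = +1]
  = (1369/37)    [QR: 37 ≡ 1 mod 4, sign kept]
  = (0/37)    [1369 ≡ 0 mod 37]
  = 0    [numerator 0, gcd > 1]
Product: (1)·(0) = 0.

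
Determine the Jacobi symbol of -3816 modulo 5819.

1

Pull out -1: (-3816 / 5819) = (-1 / 5819)·(3816 / 5819). Since 5819 ≡ 3 (mod 4), (-1 / 5819) = -1. Now have -(3816 / 5819).
Factor out 2: 3816 = 2^3·477. Since 5819 ≡ 3 (mod 8), (2 / 5819) = -1, and (2 / 5819)^3 = -1. Now have (477 / 5819).
477 ≡ 1 (mod 4), so quadratic reciprocity gives (477 / 5819) = (5819 / 477). Reduce: 5819 ≡ 95 (mod 477). Now have (95 / 477).
477 ≡ 1 (mod 4), so quadratic reciprocity gives (95 / 477) = (477 / 95). Reduce: 477 ≡ 2 (mod 95). Now have (2 / 95).
Factor out 2: 2 = 2. Since 95 ≡ 7 (mod 8), (2 / 95) = +1. Now have (1 / 95).
(1 / 95) = 1. Collecting the sign factors: 1.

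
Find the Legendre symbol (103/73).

Reduce the numerator: 103 ≡ 30 (mod 73), so (103/73) = (30/73).
Factor out 2: 30 = 2·15. Since 73 ≡ 1 (mod 8), (2/73) = +1. Now have (15/73).
73 ≡ 1 (mod 4), so quadratic reciprocity gives (15/73) = (73/15). Reduce: 73 ≡ 13 (mod 15). Now have (13/15).
13 ≡ 1 (mod 4), so quadratic reciprocity gives (13/15) = (15/13). Reduce: 15 ≡ 2 (mod 13). Now have (2/13).
Factor out 2: 2 = 2. Since 13 ≡ 5 (mod 8), (2/13) = -1. Now have -(1/13).
(1/13) = 1. Collecting the sign factors: -1.

-1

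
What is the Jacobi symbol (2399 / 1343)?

(2399 / 1343)
  = (1056 / 1343)    [2399 ≡ 1056 mod 1343]
  = (33 / 1343)    [1343 ≡ 7 mod 8 ⇒ (2 / 1343)^5 = +1]
  = (1343 / 33)    [QR: 33 ≡ 1 mod 4, sign kept]
  = (23 / 33)    [1343 ≡ 23 mod 33]
  = (33 / 23)    [QR: 33 ≡ 1 mod 4, sign kept]
  = (10 / 23)    [33 ≡ 10 mod 23]
  = (5 / 23)    [23 ≡ 7 mod 8 ⇒ (2 / 23) = +1]
  = (23 / 5)    [QR: 5 ≡ 1 mod 4, sign kept]
  = (3 / 5)    [23 ≡ 3 mod 5]
  = (5 / 3)    [QR: 5 ≡ 1 mod 4, sign kept]
  = (2 / 3)    [5 ≡ 2 mod 3]
  = -(1 / 3)    [3 ≡ 3 mod 8 ⇒ (2 / 3) = -1]
  = -1    [(1 / 3) = 1]

-1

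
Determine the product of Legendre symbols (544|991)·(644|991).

By multiplicativity, (544·644|991) = (544|991)·(644|991).
First factor (544|991):
(544|991)
  = (17|991)    [991 ≡ 7 mod 8 ⇒ (2|991)^5 = +1]
  = (991|17)    [QR: 17 ≡ 1 mod 4, sign kept]
  = (5|17)    [991 ≡ 5 mod 17]
  = (17|5)    [QR: 5 ≡ 1 mod 4, sign kept]
  = (2|5)    [17 ≡ 2 mod 5]
  = -(1|5)    [5 ≡ 5 mod 8 ⇒ (2|5) = -1]
  = -1    [(1|5) = 1]
Second factor (644|991):
(644|991)
  = (161|991)    [991 ≡ 7 mod 8 ⇒ (2|991)^2 = +1]
  = (991|161)    [QR: 161 ≡ 1 mod 4, sign kept]
  = (25|161)    [991 ≡ 25 mod 161]
  = (161|25)    [QR: 25 ≡ 1 mod 4, sign kept]
  = (11|25)    [161 ≡ 11 mod 25]
  = (25|11)    [QR: 25 ≡ 1 mod 4, sign kept]
  = (3|11)    [25 ≡ 3 mod 11]
  = -(11|3)    [QR: both ≡ 3 mod 4, sign flips]
  = -(2|3)    [11 ≡ 2 mod 3]
  = (1|3)    [3 ≡ 3 mod 8 ⇒ (2|3) = -1]
  = 1    [(1|3) = 1]
Product: (-1)·(1) = -1.

-1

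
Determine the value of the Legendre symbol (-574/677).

1

(-574/677)
  = (574/677)    [677 ≡ 1 mod 4 ⇒ (-1/677) = +1]
  = -(287/677)    [677 ≡ 5 mod 8 ⇒ (2/677) = -1]
  = -(677/287)    [QR: 677 ≡ 1 mod 4, sign kept]
  = -(103/287)    [677 ≡ 103 mod 287]
  = (287/103)    [QR: both ≡ 3 mod 4, sign flips]
  = (81/103)    [287 ≡ 81 mod 103]
  = (103/81)    [QR: 81 ≡ 1 mod 4, sign kept]
  = (22/81)    [103 ≡ 22 mod 81]
  = (11/81)    [81 ≡ 1 mod 8 ⇒ (2/81) = +1]
  = (81/11)    [QR: 81 ≡ 1 mod 4, sign kept]
  = (4/11)    [81 ≡ 4 mod 11]
  = (1/11)    [11 ≡ 3 mod 8 ⇒ (2/11)^2 = +1]
  = 1    [(1/11) = 1]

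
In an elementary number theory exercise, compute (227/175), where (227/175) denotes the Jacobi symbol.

-1

Reduce the numerator: 227 ≡ 52 (mod 175), so (227/175) = (52/175).
Factor out 2: 52 = 2^2·13. Since 175 ≡ 7 (mod 8), (2/175) = +1, and (2/175)^2 = +1. Now have (13/175).
13 ≡ 1 (mod 4), so quadratic reciprocity gives (13/175) = (175/13). Reduce: 175 ≡ 6 (mod 13). Now have (6/13).
Factor out 2: 6 = 2·3. Since 13 ≡ 5 (mod 8), (2/13) = -1. Now have -(3/13).
13 ≡ 1 (mod 4), so quadratic reciprocity gives (3/13) = (13/3). Reduce: 13 ≡ 1 (mod 3). Now have -(1/3).
(1/3) = 1. Collecting the sign factors: -1.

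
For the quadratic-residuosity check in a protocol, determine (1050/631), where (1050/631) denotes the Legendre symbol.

1

Reduce the numerator: 1050 ≡ 419 (mod 631), so (1050/631) = (419/631).
Both 419 ≡ 3 and 631 ≡ 3 (mod 4), so reciprocity gives (419/631) = -(631/419). Reduce: 631 ≡ 212 (mod 419). Now have -(212/419).
Factor out 2: 212 = 2^2·53. Since 419 ≡ 3 (mod 8), (2/419) = -1, and (2/419)^2 = +1. Now have -(53/419).
53 ≡ 1 (mod 4), so quadratic reciprocity gives (53/419) = (419/53). Reduce: 419 ≡ 48 (mod 53). Now have -(48/53).
Factor out 2: 48 = 2^4·3. Since 53 ≡ 5 (mod 8), (2/53) = -1, and (2/53)^4 = +1. Now have -(3/53).
53 ≡ 1 (mod 4), so quadratic reciprocity gives (3/53) = (53/3). Reduce: 53 ≡ 2 (mod 3). Now have -(2/3).
Factor out 2: 2 = 2. Since 3 ≡ 3 (mod 8), (2/3) = -1. Now have (1/3).
(1/3) = 1. Collecting the sign factors: 1.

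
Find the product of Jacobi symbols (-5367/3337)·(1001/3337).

1

By multiplicativity, (-5367·1001/3337) = (-5367/3337)·(1001/3337).
First factor (-5367/3337):
Pull out -1: (-5367/3337) = (-1/3337)·(5367/3337). Since 3337 ≡ 1 (mod 4), (-1/3337) = +1. Now have (5367/3337).
Reduce the numerator: 5367 ≡ 2030 (mod 3337), so (5367/3337) = (2030/3337).
Factor out 2: 2030 = 2·1015. Since 3337 ≡ 1 (mod 8), (2/3337) = +1. Now have (1015/3337).
3337 ≡ 1 (mod 4), so quadratic reciprocity gives (1015/3337) = (3337/1015). Reduce: 3337 ≡ 292 (mod 1015). Now have (292/1015).
Factor out 2: 292 = 2^2·73. Since 1015 ≡ 7 (mod 8), (2/1015) = +1, and (2/1015)^2 = +1. Now have (73/1015).
73 ≡ 1 (mod 4), so quadratic reciprocity gives (73/1015) = (1015/73). Reduce: 1015 ≡ 66 (mod 73). Now have (66/73).
Factor out 2: 66 = 2·33. Since 73 ≡ 1 (mod 8), (2/73) = +1. Now have (33/73).
33 ≡ 1 (mod 4), so quadratic reciprocity gives (33/73) = (73/33). Reduce: 73 ≡ 7 (mod 33). Now have (7/33).
33 ≡ 1 (mod 4), so quadratic reciprocity gives (7/33) = (33/7). Reduce: 33 ≡ 5 (mod 7). Now have (5/7).
5 ≡ 1 (mod 4), so quadratic reciprocity gives (5/7) = (7/5). Reduce: 7 ≡ 2 (mod 5). Now have (2/5).
Factor out 2: 2 = 2. Since 5 ≡ 5 (mod 8), (2/5) = -1. Now have -(1/5).
(1/5) = 1. Collecting the sign factors: -1.
Second factor (1001/3337):
1001 ≡ 1 (mod 4), so quadratic reciprocity gives (1001/3337) = (3337/1001). Reduce: 3337 ≡ 334 (mod 1001). Now have (334/1001).
Factor out 2: 334 = 2·167. Since 1001 ≡ 1 (mod 8), (2/1001) = +1. Now have (167/1001).
1001 ≡ 1 (mod 4), so quadratic reciprocity gives (167/1001) = (1001/167). Reduce: 1001 ≡ 166 (mod 167). Now have (166/167).
Factor out 2: 166 = 2·83. Since 167 ≡ 7 (mod 8), (2/167) = +1. Now have (83/167).
Both 83 ≡ 3 and 167 ≡ 3 (mod 4), so reciprocity gives (83/167) = -(167/83). Reduce: 167 ≡ 1 (mod 83). Now have -(1/83).
(1/83) = 1. Collecting the sign factors: -1.
Product: (-1)·(-1) = 1.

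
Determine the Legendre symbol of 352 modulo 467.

1

Factor out 2: 352 = 2^5·11. Since 467 ≡ 3 (mod 8), (2|467) = -1, and (2|467)^5 = -1. Now have -(11|467).
Both 11 ≡ 3 and 467 ≡ 3 (mod 4), so reciprocity gives (11|467) = -(467|11). Reduce: 467 ≡ 5 (mod 11). Now have (5|11).
5 ≡ 1 (mod 4), so quadratic reciprocity gives (5|11) = (11|5). Reduce: 11 ≡ 1 (mod 5). Now have (1|5).
(1|5) = 1. Collecting the sign factors: 1.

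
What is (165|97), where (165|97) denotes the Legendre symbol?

-1

(165|97)
  = (68|97)    [165 ≡ 68 mod 97]
  = (17|97)    [97 ≡ 1 mod 8 ⇒ (2|97)^2 = +1]
  = (97|17)    [QR: 17 ≡ 1 mod 4, sign kept]
  = (12|17)    [97 ≡ 12 mod 17]
  = (3|17)    [17 ≡ 1 mod 8 ⇒ (2|17)^2 = +1]
  = (17|3)    [QR: 17 ≡ 1 mod 4, sign kept]
  = (2|3)    [17 ≡ 2 mod 3]
  = -(1|3)    [3 ≡ 3 mod 8 ⇒ (2|3) = -1]
  = -1    [(1|3) = 1]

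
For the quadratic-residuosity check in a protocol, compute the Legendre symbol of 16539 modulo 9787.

Reduce the numerator: 16539 ≡ 6752 (mod 9787), so (16539/9787) = (6752/9787).
Factor out 2: 6752 = 2^5·211. Since 9787 ≡ 3 (mod 8), (2/9787) = -1, and (2/9787)^5 = -1. Now have -(211/9787).
Both 211 ≡ 3 and 9787 ≡ 3 (mod 4), so reciprocity gives (211/9787) = -(9787/211). Reduce: 9787 ≡ 81 (mod 211). Now have (81/211).
81 ≡ 1 (mod 4), so quadratic reciprocity gives (81/211) = (211/81). Reduce: 211 ≡ 49 (mod 81). Now have (49/81).
49 ≡ 1 (mod 4), so quadratic reciprocity gives (49/81) = (81/49). Reduce: 81 ≡ 32 (mod 49). Now have (32/49).
Factor out 2: 32 = 2^5. Since 49 ≡ 1 (mod 8), (2/49) = +1, and (2/49)^5 = +1. Now have (1/49).
(1/49) = 1. Collecting the sign factors: 1.

1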